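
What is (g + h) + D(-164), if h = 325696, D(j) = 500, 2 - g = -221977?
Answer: 548175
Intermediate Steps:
g = 221979 (g = 2 - 1*(-221977) = 2 + 221977 = 221979)
(g + h) + D(-164) = (221979 + 325696) + 500 = 547675 + 500 = 548175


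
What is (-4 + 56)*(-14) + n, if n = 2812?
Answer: 2084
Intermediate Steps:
(-4 + 56)*(-14) + n = (-4 + 56)*(-14) + 2812 = 52*(-14) + 2812 = -728 + 2812 = 2084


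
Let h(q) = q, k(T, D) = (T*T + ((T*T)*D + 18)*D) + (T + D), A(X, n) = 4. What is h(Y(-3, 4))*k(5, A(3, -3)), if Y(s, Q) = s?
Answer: -1518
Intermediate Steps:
k(T, D) = D + T + T² + D*(18 + D*T²) (k(T, D) = (T² + (T²*D + 18)*D) + (D + T) = (T² + (D*T² + 18)*D) + (D + T) = (T² + (18 + D*T²)*D) + (D + T) = (T² + D*(18 + D*T²)) + (D + T) = D + T + T² + D*(18 + D*T²))
h(Y(-3, 4))*k(5, A(3, -3)) = -3*(5 + 5² + 19*4 + 4²*5²) = -3*(5 + 25 + 76 + 16*25) = -3*(5 + 25 + 76 + 400) = -3*506 = -1518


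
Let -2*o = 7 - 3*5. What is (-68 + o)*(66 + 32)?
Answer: -6272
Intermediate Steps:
o = 4 (o = -(7 - 3*5)/2 = -(7 - 15)/2 = -½*(-8) = 4)
(-68 + o)*(66 + 32) = (-68 + 4)*(66 + 32) = -64*98 = -6272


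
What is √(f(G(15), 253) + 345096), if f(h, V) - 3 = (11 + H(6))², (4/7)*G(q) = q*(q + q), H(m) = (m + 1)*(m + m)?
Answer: 2*√88531 ≈ 595.08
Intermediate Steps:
H(m) = 2*m*(1 + m) (H(m) = (1 + m)*(2*m) = 2*m*(1 + m))
G(q) = 7*q²/2 (G(q) = 7*(q*(q + q))/4 = 7*(q*(2*q))/4 = 7*(2*q²)/4 = 7*q²/2)
f(h, V) = 9028 (f(h, V) = 3 + (11 + 2*6*(1 + 6))² = 3 + (11 + 2*6*7)² = 3 + (11 + 84)² = 3 + 95² = 3 + 9025 = 9028)
√(f(G(15), 253) + 345096) = √(9028 + 345096) = √354124 = 2*√88531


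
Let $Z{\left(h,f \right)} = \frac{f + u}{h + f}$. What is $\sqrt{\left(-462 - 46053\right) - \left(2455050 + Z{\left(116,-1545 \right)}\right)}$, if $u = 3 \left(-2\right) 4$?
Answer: $\frac{3 i \sqrt{567588948474}}{1429} \approx 1581.6 i$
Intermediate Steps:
$u = -24$ ($u = \left(-6\right) 4 = -24$)
$Z{\left(h,f \right)} = \frac{-24 + f}{f + h}$ ($Z{\left(h,f \right)} = \frac{f - 24}{h + f} = \frac{-24 + f}{f + h}$)
$\sqrt{\left(-462 - 46053\right) - \left(2455050 + Z{\left(116,-1545 \right)}\right)} = \sqrt{\left(-462 - 46053\right) - \left(2455050 + \frac{-24 - 1545}{-1545 + 116}\right)} = \sqrt{\left(-462 - 46053\right) - \left(2455050 + \frac{1}{-1429} \left(-1569\right)\right)} = \sqrt{-46515 - \left(2455050 - - \frac{1569}{1429}\right)} = \sqrt{-46515 - \frac{3508268019}{1429}} = \sqrt{- \frac{3574737954}{1429}} = \frac{3 i \sqrt{567588948474}}{1429}$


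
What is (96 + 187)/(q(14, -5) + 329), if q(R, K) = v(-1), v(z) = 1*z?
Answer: 283/328 ≈ 0.86280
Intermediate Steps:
v(z) = z
q(R, K) = -1
(96 + 187)/(q(14, -5) + 329) = (96 + 187)/(-1 + 329) = 283/328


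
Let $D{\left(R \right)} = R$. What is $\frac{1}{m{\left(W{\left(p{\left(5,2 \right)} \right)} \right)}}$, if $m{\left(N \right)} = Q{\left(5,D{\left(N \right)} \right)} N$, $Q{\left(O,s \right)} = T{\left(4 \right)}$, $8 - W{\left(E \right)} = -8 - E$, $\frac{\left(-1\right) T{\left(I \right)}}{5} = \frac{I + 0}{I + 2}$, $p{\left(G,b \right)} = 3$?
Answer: $- \frac{3}{190} \approx -0.015789$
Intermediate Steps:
$T{\left(I \right)} = - \frac{5 I}{2 + I}$ ($T{\left(I \right)} = - 5 \frac{I + 0}{I + 2} = - 5 \frac{I}{2 + I} = - \frac{5 I}{2 + I}$)
$W{\left(E \right)} = 16 + E$ ($W{\left(E \right)} = 8 - \left(-8 - E\right) = 8 + \left(8 + E\right) = 16 + E$)
$Q{\left(O,s \right)} = - \frac{10}{3}$ ($Q{\left(O,s \right)} = \left(-5\right) 4 \frac{1}{2 + 4} = \left(-5\right) 4 \cdot \frac{1}{6} = - \frac{10}{3}$)
$m{\left(N \right)} = - \frac{10 N}{3}$
$\frac{1}{m{\left(W{\left(p{\left(5,2 \right)} \right)} \right)}} = \frac{1}{\left(- \frac{10}{3}\right) \left(16 + 3\right)} = \frac{1}{\left(- \frac{10}{3}\right) 19} = \frac{1}{- \frac{190}{3}} = - \frac{3}{190}$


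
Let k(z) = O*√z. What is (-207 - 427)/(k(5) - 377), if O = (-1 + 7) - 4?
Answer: 239018/142109 + 1268*√5/142109 ≈ 1.7019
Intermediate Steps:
O = 2 (O = 6 - 4 = 2)
k(z) = 2*√z
(-207 - 427)/(k(5) - 377) = (-207 - 427)/(2*√5 - 377) = -634/(-377 + 2*√5)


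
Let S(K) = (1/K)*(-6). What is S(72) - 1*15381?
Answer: -184573/12 ≈ -15381.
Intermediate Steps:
S(K) = -6/K
S(72) - 1*15381 = -6/72 - 1*15381 = -6*1/72 - 15381 = -1/12 - 15381 = -184573/12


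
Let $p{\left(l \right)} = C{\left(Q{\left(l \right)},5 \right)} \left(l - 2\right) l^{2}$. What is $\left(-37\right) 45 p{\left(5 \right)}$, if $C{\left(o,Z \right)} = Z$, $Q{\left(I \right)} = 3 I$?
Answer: $-624375$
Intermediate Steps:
$p{\left(l \right)} = l^{2} \left(-10 + 5 l\right)$ ($p{\left(l \right)} = 5 \left(l - 2\right) l^{2} = 5 \left(-2 + l\right) l^{2} = \left(-10 + 5 l\right) l^{2} = l^{2} \left(-10 + 5 l\right)$)
$\left(-37\right) 45 p{\left(5 \right)} = \left(-37\right) 45 \cdot 5 \cdot 5^{2} \left(-2 + 5\right) = - 1665 \cdot 5 \cdot 25 \cdot 3 = \left(-1665\right) 375 = -624375$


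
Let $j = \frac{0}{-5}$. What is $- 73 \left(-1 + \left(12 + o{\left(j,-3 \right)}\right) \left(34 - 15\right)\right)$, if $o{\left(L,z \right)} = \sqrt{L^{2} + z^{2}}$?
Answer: $-20732$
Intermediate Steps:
$j = 0$ ($j = 0 \left(- \frac{1}{5}\right) = 0$)
$- 73 \left(-1 + \left(12 + o{\left(j,-3 \right)}\right) \left(34 - 15\right)\right) = - 73 \left(-1 + \left(12 + \sqrt{0^{2} + \left(-3\right)^{2}}\right) \left(34 - 15\right)\right) = - 73 \left(-1 + \left(12 + \sqrt{0 + 9}\right) 19\right) = - 73 \left(-1 + \left(12 + \sqrt{9}\right) 19\right) = - 73 \left(-1 + \left(12 + 3\right) 19\right) = - 73 \left(-1 + 15 \cdot 19\right) = - 73 \left(-1 + 285\right) = \left(-73\right) 284 = -20732$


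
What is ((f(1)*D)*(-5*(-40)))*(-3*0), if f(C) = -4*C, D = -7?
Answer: 0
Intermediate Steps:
((f(1)*D)*(-5*(-40)))*(-3*0) = ((-4*1*(-7))*(-5*(-40)))*(-3*0) = (-4*(-7)*200)*0 = (28*200)*0 = 5600*0 = 0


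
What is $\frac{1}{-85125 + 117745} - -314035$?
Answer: $\frac{10243821701}{32620} \approx 3.1404 \cdot 10^{5}$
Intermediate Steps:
$\frac{1}{-85125 + 117745} - -314035 = \frac{1}{32620} + 314035 = \frac{10243821701}{32620}$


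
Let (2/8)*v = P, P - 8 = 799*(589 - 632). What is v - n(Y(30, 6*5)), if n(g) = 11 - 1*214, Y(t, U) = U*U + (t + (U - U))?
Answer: -137193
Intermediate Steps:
P = -34349 (P = 8 + 799*(589 - 632) = 8 + 799*(-43) = 8 - 34357 = -34349)
Y(t, U) = t + U² (Y(t, U) = U² + (t + 0) = U² + t = t + U²)
v = -137396 (v = 4*(-34349) = -137396)
n(g) = -203 (n(g) = 11 - 214 = -203)
v - n(Y(30, 6*5)) = -137396 - 1*(-203) = -137396 + 203 = -137193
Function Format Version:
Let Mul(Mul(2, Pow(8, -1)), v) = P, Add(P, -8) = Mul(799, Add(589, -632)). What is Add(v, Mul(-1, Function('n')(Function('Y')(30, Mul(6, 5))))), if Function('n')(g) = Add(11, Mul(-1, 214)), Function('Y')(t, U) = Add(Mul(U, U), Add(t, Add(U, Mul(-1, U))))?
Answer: -137193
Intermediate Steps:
P = -34349 (P = Add(8, Mul(799, Add(589, -632))) = Add(8, Mul(799, -43)) = Add(8, -34357) = -34349)
Function('Y')(t, U) = Add(t, Pow(U, 2)) (Function('Y')(t, U) = Add(Pow(U, 2), Add(t, 0)) = Add(Pow(U, 2), t) = Add(t, Pow(U, 2)))
v = -137396 (v = Mul(4, -34349) = -137396)
Function('n')(g) = -203 (Function('n')(g) = Add(11, -214) = -203)
Add(v, Mul(-1, Function('n')(Function('Y')(30, Mul(6, 5))))) = Add(-137396, Mul(-1, -203)) = Add(-137396, 203) = -137193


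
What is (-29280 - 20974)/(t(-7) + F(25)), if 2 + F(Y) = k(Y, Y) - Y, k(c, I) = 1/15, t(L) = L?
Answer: 753810/509 ≈ 1481.0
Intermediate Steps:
k(c, I) = 1/15 (k(c, I) = 1*(1/15) = 1/15)
F(Y) = -29/15 - Y (F(Y) = -2 + (1/15 - Y) = -29/15 - Y)
(-29280 - 20974)/(t(-7) + F(25)) = (-29280 - 20974)/(-7 + (-29/15 - 1*25)) = -50254/(-7 + (-29/15 - 25)) = -50254/(-7 - 404/15) = -50254/(-509/15) = -50254*(-15/509) = 753810/509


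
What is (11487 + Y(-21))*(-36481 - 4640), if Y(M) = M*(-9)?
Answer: -480128796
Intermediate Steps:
Y(M) = -9*M
(11487 + Y(-21))*(-36481 - 4640) = (11487 - 9*(-21))*(-36481 - 4640) = (11487 + 189)*(-41121) = 11676*(-41121) = -480128796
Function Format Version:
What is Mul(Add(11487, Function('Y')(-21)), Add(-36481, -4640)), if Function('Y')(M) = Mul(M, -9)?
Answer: -480128796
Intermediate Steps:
Function('Y')(M) = Mul(-9, M)
Mul(Add(11487, Function('Y')(-21)), Add(-36481, -4640)) = Mul(Add(11487, Mul(-9, -21)), Add(-36481, -4640)) = Mul(Add(11487, 189), -41121) = Mul(11676, -41121) = -480128796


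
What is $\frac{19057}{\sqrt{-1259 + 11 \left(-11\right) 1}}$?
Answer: $- \frac{19057 i \sqrt{345}}{690} \approx - 513.0 i$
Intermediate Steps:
$\frac{19057}{\sqrt{-1259 + 11 \left(-11\right) 1}} = \frac{19057}{\sqrt{-1259 - 121}} = \frac{19057}{\sqrt{-1380}} = \frac{19057}{2 i \sqrt{345}} = 19057 \left(- \frac{i \sqrt{345}}{690}\right) = - \frac{19057 i \sqrt{345}}{690}$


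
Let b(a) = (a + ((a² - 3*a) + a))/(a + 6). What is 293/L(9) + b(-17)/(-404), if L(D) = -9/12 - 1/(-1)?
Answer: 2604337/2222 ≈ 1172.1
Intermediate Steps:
L(D) = ¼ (L(D) = -9*1/12 - 1*(-1) = -¾ + 1 = ¼)
b(a) = (a² - a)/(6 + a) (b(a) = (a + (a² - 2*a))/(6 + a) = (a² - a)/(6 + a))
293/L(9) + b(-17)/(-404) = 293/(¼) - 17*(-1 - 17)/(6 - 17)/(-404) = 293*4 - 17*(-18)/(-11)*(-1/404) = 1172 - 17*(-1/11)*(-18)*(-1/404) = 1172 - 306/11*(-1/404) = 1172 + 153/2222 = 2604337/2222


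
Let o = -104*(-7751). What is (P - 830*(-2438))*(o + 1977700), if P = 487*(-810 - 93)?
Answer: 4408930315316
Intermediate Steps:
o = 806104
P = -439761 (P = 487*(-903) = -439761)
(P - 830*(-2438))*(o + 1977700) = (-439761 - 830*(-2438))*(806104 + 1977700) = (-439761 + 2023540)*2783804 = 1583779*2783804 = 4408930315316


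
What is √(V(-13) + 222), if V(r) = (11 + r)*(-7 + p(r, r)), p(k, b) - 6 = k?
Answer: 5*√10 ≈ 15.811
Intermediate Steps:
p(k, b) = 6 + k
V(r) = (-1 + r)*(11 + r) (V(r) = (11 + r)*(-7 + (6 + r)) = (11 + r)*(-1 + r) = (-1 + r)*(11 + r))
√(V(-13) + 222) = √((-11 + (-13)² + 10*(-13)) + 222) = √((-11 + 169 - 130) + 222) = √(28 + 222) = √250 = 5*√10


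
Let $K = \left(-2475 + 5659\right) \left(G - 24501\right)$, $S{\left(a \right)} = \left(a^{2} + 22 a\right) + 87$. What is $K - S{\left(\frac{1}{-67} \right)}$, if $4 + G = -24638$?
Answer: $- \frac{702400108638}{4489} \approx -1.5647 \cdot 10^{8}$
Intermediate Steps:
$G = -24642$ ($G = -4 - 24638 = -24642$)
$S{\left(a \right)} = 87 + a^{2} + 22 a$
$K = -156471312$ ($K = \left(-2475 + 5659\right) \left(-24642 - 24501\right) = 3184 \left(-49143\right) = -156471312$)
$K - S{\left(\frac{1}{-67} \right)} = -156471312 - \left(87 + \left(\frac{1}{-67}\right)^{2} + \frac{22}{-67}\right) = -156471312 - \left(87 + \left(- \frac{1}{67}\right)^{2} + 22 \left(- \frac{1}{67}\right)\right) = -156471312 - \left(87 + \frac{1}{4489} - \frac{22}{67}\right) = -156471312 - \frac{389070}{4489} = - \frac{702400108638}{4489}$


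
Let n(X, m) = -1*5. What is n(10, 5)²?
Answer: 25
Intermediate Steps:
n(X, m) = -5
n(10, 5)² = (-5)² = 25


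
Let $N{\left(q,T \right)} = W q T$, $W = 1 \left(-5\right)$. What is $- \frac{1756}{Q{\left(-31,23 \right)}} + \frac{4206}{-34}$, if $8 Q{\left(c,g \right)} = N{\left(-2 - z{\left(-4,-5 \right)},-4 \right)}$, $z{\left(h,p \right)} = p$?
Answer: $- \frac{91249}{255} \approx -357.84$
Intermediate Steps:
$W = -5$
$N{\left(q,T \right)} = - 5 T q$ ($N{\left(q,T \right)} = - 5 q T = - 5 T q$)
$Q{\left(c,g \right)} = \frac{15}{2}$ ($Q{\left(c,g \right)} = \frac{\left(-5\right) \left(-4\right) \left(-2 - -5\right)}{8} = \frac{\left(-5\right) \left(-4\right) \left(-2 + 5\right)}{8} = \frac{\left(-5\right) \left(-4\right) 3}{8} = \frac{1}{8} \cdot 60 = \frac{15}{2}$)
$- \frac{1756}{Q{\left(-31,23 \right)}} + \frac{4206}{-34} = - \frac{1756}{\frac{15}{2}} + \frac{4206}{-34} = \left(-1756\right) \frac{2}{15} + 4206 \left(- \frac{1}{34}\right) = - \frac{3512}{15} - \frac{2103}{17} = - \frac{91249}{255}$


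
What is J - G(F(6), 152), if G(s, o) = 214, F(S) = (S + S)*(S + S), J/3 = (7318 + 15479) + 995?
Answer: 71162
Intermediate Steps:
J = 71376 (J = 3*((7318 + 15479) + 995) = 3*(22797 + 995) = 3*23792 = 71376)
F(S) = 4*S² (F(S) = (2*S)*(2*S) = 4*S²)
J - G(F(6), 152) = 71376 - 1*214 = 71376 - 214 = 71162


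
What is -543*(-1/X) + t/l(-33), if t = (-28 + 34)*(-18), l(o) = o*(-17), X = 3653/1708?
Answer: 173300520/683111 ≈ 253.69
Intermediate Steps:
X = 3653/1708 (X = 3653*(1/1708) = 3653/1708 ≈ 2.1388)
l(o) = -17*o
t = -108 (t = 6*(-18) = -108)
-543*(-1/X) + t/l(-33) = -543/((-1*3653/1708)) - 108/((-17*(-33))) = -543/(-3653/1708) - 108/561 = -543*(-1708/3653) - 108*1/561 = 927444/3653 - 36/187 = 173300520/683111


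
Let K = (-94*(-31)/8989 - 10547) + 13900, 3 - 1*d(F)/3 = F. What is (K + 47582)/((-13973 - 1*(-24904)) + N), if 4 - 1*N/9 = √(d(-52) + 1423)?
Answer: 5021324617243/1079996537929 + 8241437322*√397/1079996537929 ≈ 4.8014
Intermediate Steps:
d(F) = 9 - 3*F
N = 36 - 18*√397 (N = 36 - 9*√((9 - 3*(-52)) + 1423) = 36 - 9*√((9 + 156) + 1423) = 36 - 9*√(165 + 1423) = 36 - 18*√397 ≈ -322.65)
K = 30143031/8989 (K = (2914*(1/8989) - 10547) + 13900 = (2914/8989 - 10547) + 13900 = -94804069/8989 + 13900 = 30143031/8989 ≈ 3353.3)
(K + 47582)/((-13973 - 1*(-24904)) + N) = (30143031/8989 + 47582)/((-13973 - 1*(-24904)) + (36 - 18*√397)) = 457857629/(8989*((-13973 + 24904) + (36 - 18*√397))) = 457857629/(8989*(10931 + (36 - 18*√397))) = 457857629/(8989*(10967 - 18*√397))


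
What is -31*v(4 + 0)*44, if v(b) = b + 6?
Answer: -13640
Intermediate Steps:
v(b) = 6 + b
-31*v(4 + 0)*44 = -31*(6 + (4 + 0))*44 = -31*(6 + 4)*44 = -31*10*44 = -310*44 = -13640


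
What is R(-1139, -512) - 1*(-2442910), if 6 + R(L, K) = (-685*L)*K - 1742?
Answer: -397028918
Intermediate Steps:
R(L, K) = -1748 - 685*K*L (R(L, K) = -6 + ((-685*L)*K - 1742) = -6 + (-685*K*L - 1742) = -6 + (-1742 - 685*K*L) = -1748 - 685*K*L)
R(-1139, -512) - 1*(-2442910) = (-1748 - 685*(-512)*(-1139)) - 1*(-2442910) = (-1748 - 399470080) + 2442910 = -399471828 + 2442910 = -397028918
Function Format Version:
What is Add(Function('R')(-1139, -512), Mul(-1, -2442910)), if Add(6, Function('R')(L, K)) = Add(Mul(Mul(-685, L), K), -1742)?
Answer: -397028918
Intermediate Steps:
Function('R')(L, K) = Add(-1748, Mul(-685, K, L)) (Function('R')(L, K) = Add(-6, Add(Mul(Mul(-685, L), K), -1742)) = Add(-6, Add(Mul(-685, K, L), -1742)) = Add(-6, Add(-1742, Mul(-685, K, L))) = Add(-1748, Mul(-685, K, L)))
Add(Function('R')(-1139, -512), Mul(-1, -2442910)) = Add(Add(-1748, Mul(-685, -512, -1139)), Mul(-1, -2442910)) = Add(Add(-1748, -399470080), 2442910) = Add(-399471828, 2442910) = -397028918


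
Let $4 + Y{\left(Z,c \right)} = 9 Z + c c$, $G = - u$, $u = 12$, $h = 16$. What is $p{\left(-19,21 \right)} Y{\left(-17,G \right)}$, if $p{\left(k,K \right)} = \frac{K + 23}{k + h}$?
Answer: $\frac{572}{3} \approx 190.67$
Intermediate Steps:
$G = -12$ ($G = \left(-1\right) 12 = -12$)
$Y{\left(Z,c \right)} = -4 + c^{2} + 9 Z$ ($Y{\left(Z,c \right)} = -4 + \left(9 Z + c c\right) = -4 + \left(9 Z + c^{2}\right) = -4 + \left(c^{2} + 9 Z\right) = -4 + c^{2} + 9 Z$)
$p{\left(k,K \right)} = \frac{23 + K}{16 + k}$ ($p{\left(k,K \right)} = \frac{K + 23}{k + 16} = \frac{23 + K}{16 + k}$)
$p{\left(-19,21 \right)} Y{\left(-17,G \right)} = \frac{23 + 21}{16 - 19} \left(-4 + \left(-12\right)^{2} + 9 \left(-17\right)\right) = \frac{1}{-3} \cdot 44 \left(-4 + 144 - 153\right) = \left(- \frac{1}{3}\right) 44 \left(-13\right) = \left(- \frac{44}{3}\right) \left(-13\right) = \frac{572}{3}$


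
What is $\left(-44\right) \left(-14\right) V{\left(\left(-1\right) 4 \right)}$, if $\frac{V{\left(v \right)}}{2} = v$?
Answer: $-4928$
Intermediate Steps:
$V{\left(v \right)} = 2 v$
$\left(-44\right) \left(-14\right) V{\left(\left(-1\right) 4 \right)} = \left(-44\right) \left(-14\right) 2 \left(\left(-1\right) 4\right) = 616 \cdot 2 \left(-4\right) = 616 \left(-8\right) = -4928$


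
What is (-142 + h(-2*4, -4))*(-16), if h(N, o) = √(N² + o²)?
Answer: 2272 - 64*√5 ≈ 2128.9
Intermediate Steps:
(-142 + h(-2*4, -4))*(-16) = (-142 + √((-2*4)² + (-4)²))*(-16) = (-142 + √((-8)² + 16))*(-16) = (-142 + √(64 + 16))*(-16) = (-142 + √80)*(-16) = (-142 + 4*√5)*(-16) = 2272 - 64*√5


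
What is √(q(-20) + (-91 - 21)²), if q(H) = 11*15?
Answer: √12709 ≈ 112.73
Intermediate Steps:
q(H) = 165
√(q(-20) + (-91 - 21)²) = √(165 + (-91 - 21)²) = √(165 + (-112)²) = √(165 + 12544) = √12709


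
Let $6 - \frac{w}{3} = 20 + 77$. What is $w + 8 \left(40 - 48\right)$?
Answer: $-337$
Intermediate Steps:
$w = -273$ ($w = 18 - 3 \left(20 + 77\right) = 18 - 291 = -273$)
$w + 8 \left(40 - 48\right) = -273 + 8 \left(40 - 48\right) = -273 + 8 \left(-8\right) = -273 - 64 = -337$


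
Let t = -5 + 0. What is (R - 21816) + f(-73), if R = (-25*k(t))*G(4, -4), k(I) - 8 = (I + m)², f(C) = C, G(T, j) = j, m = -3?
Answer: -14689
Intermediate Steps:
t = -5
k(I) = 8 + (-3 + I)² (k(I) = 8 + (I - 3)² = 8 + (-3 + I)²)
R = 7200 (R = -25*(8 + (-3 - 5)²)*(-4) = -25*(8 + (-8)²)*(-4) = -25*(8 + 64)*(-4) = -25*72*(-4) = -1800*(-4) = 7200)
(R - 21816) + f(-73) = (7200 - 21816) - 73 = -14616 - 73 = -14689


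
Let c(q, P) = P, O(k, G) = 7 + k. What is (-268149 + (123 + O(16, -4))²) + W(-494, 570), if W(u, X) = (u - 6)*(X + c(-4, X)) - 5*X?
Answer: -819683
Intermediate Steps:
W(u, X) = -5*X + 2*X*(-6 + u) (W(u, X) = (u - 6)*(X + X) - 5*X = (-6 + u)*(2*X) - 5*X = 2*X*(-6 + u) - 5*X = -5*X + 2*X*(-6 + u))
(-268149 + (123 + O(16, -4))²) + W(-494, 570) = (-268149 + (123 + (7 + 16))²) + 570*(-17 + 2*(-494)) = (-268149 + (123 + 23)²) + 570*(-17 - 988) = (-268149 + 146²) + 570*(-1005) = (-268149 + 21316) - 572850 = -246833 - 572850 = -819683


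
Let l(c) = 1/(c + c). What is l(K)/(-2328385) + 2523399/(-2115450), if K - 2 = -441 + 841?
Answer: -52487303156999/44001866297700 ≈ -1.1928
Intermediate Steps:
K = 402 (K = 2 + (-441 + 841) = 2 + 400 = 402)
l(c) = 1/(2*c)
l(K)/(-2328385) + 2523399/(-2115450) = ((½)/402)/(-2328385) + 2523399/(-2115450) = ((½)*(1/402))*(-1/2328385) + 2523399*(-1/2115450) = (1/804)*(-1/2328385) - 841133/705150 = -1/1872021540 - 841133/705150 = -52487303156999/44001866297700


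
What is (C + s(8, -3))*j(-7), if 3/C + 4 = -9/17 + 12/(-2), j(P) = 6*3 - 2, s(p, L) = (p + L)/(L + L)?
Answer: -9608/537 ≈ -17.892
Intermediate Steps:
s(p, L) = (L + p)/(2*L) (s(p, L) = (L + p)/((2*L)) = (L + p)*(1/(2*L)) = (L + p)/(2*L))
j(P) = 16 (j(P) = 18 - 2 = 16)
C = -51/179 (C = 3/(-4 + (-9/17 + 12/(-2))) = 3/(-4 + (-9*1/17 + 12*(-1/2))) = 3/(-4 + (-9/17 - 6)) = 3/(-4 - 111/17) = 3/(-179/17) = 3*(-17/179) = -51/179 ≈ -0.28492)
(C + s(8, -3))*j(-7) = (-51/179 + (1/2)*(-3 + 8)/(-3))*16 = (-51/179 + (1/2)*(-1/3)*5)*16 = (-51/179 - 5/6)*16 = -1201/1074*16 = -9608/537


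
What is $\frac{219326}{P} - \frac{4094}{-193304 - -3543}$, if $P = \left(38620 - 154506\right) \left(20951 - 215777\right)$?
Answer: $\frac{46237168906835}{2142174530522598} \approx 0.021584$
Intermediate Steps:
$P = 22577605836$ ($P = \left(-115886\right) \left(-194826\right) = 22577605836$)
$\frac{219326}{P} - \frac{4094}{-193304 - -3543} = \frac{219326}{22577605836} - \frac{4094}{-193304 - -3543} = 219326 \cdot \frac{1}{22577605836} - \frac{4094}{-193304 + 3543} = \frac{109663}{11288802918} - \frac{4094}{-189761} = \frac{109663}{11288802918} - - \frac{4094}{189761} = \frac{109663}{11288802918} + \frac{4094}{189761} = \frac{46237168906835}{2142174530522598}$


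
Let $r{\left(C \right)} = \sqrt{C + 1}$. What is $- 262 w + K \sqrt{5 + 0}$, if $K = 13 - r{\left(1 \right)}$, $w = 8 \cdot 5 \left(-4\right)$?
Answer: $41920 + \sqrt{5} \left(13 - \sqrt{2}\right) \approx 41946.0$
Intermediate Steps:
$r{\left(C \right)} = \sqrt{1 + C}$
$w = -160$ ($w = 40 \left(-4\right) = -160$)
$K = 13 - \sqrt{2}$ ($K = 13 - \sqrt{1 + 1} = 13 - \sqrt{2} \approx 11.586$)
$- 262 w + K \sqrt{5 + 0} = \left(-262\right) \left(-160\right) + \left(13 - \sqrt{2}\right) \sqrt{5 + 0} = 41920 + \left(13 - \sqrt{2}\right) \sqrt{5} = 41920 + \sqrt{5} \left(13 - \sqrt{2}\right)$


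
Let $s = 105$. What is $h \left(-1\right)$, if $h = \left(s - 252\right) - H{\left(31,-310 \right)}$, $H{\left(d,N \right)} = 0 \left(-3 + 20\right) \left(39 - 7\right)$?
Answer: $147$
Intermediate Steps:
$H{\left(d,N \right)} = 0$ ($H{\left(d,N \right)} = 0 \cdot 17 \cdot 32 = 0 \cdot 544 = 0$)
$h = -147$ ($h = \left(105 - 252\right) - 0 = \left(105 - 252\right) + 0 = -147 + 0 = -147$)
$h \left(-1\right) = \left(-147\right) \left(-1\right) = 147$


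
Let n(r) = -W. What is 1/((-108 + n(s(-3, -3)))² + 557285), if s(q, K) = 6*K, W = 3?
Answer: 1/569606 ≈ 1.7556e-6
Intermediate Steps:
n(r) = -3 (n(r) = -1*3 = -3)
1/((-108 + n(s(-3, -3)))² + 557285) = 1/((-108 - 3)² + 557285) = 1/((-111)² + 557285) = 1/(12321 + 557285) = 1/569606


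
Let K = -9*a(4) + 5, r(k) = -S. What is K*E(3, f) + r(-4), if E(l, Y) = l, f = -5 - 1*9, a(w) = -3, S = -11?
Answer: 107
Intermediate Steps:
f = -14 (f = -5 - 9 = -14)
r(k) = 11 (r(k) = -1*(-11) = 11)
K = 32 (K = -9*(-3) + 5 = 27 + 5 = 32)
K*E(3, f) + r(-4) = 32*3 + 11 = 96 + 11 = 107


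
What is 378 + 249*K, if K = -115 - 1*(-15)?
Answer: -24522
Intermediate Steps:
K = -100 (K = -115 + 15 = -100)
378 + 249*K = 378 + 249*(-100) = 378 - 24900 = -24522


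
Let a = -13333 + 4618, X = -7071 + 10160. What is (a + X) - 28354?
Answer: -33980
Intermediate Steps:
X = 3089
a = -8715
(a + X) - 28354 = (-8715 + 3089) - 28354 = -5626 - 28354 = -33980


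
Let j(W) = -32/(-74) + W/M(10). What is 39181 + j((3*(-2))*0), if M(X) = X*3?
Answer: 1449713/37 ≈ 39181.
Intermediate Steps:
M(X) = 3*X
j(W) = 16/37 + W/30 (j(W) = -32/(-74) + W/((3*10)) = -32*(-1/74) + W/30 = 16/37 + W*(1/30) = 16/37 + W/30)
39181 + j((3*(-2))*0) = 39181 + (16/37 + ((3*(-2))*0)/30) = 39181 + (16/37 + (-6*0)/30) = 39181 + (16/37 + (1/30)*0) = 39181 + (16/37 + 0) = 39181 + 16/37 = 1449713/37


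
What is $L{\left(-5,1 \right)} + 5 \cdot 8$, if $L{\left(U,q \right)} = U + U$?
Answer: $30$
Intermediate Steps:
$L{\left(U,q \right)} = 2 U$
$L{\left(-5,1 \right)} + 5 \cdot 8 = 2 \left(-5\right) + 5 \cdot 8 = -10 + 40 = 30$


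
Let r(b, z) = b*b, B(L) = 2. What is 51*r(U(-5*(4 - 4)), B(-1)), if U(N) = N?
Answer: 0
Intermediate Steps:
r(b, z) = b**2
51*r(U(-5*(4 - 4)), B(-1)) = 51*(-5*(4 - 4))**2 = 51*(-5*0)**2 = 51*0**2 = 51*0 = 0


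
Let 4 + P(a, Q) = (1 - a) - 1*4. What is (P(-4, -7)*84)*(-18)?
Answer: 4536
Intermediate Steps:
P(a, Q) = -7 - a (P(a, Q) = -4 + ((1 - a) - 1*4) = -4 + ((1 - a) - 4) = -4 + (-3 - a) = -7 - a)
(P(-4, -7)*84)*(-18) = ((-7 - 1*(-4))*84)*(-18) = ((-7 + 4)*84)*(-18) = -3*84*(-18) = -252*(-18) = 4536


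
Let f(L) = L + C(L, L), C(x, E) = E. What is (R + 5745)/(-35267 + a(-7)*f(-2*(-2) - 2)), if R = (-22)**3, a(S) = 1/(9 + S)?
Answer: 4903/35265 ≈ 0.13903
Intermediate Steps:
f(L) = 2*L (f(L) = L + L = 2*L)
R = -10648
(R + 5745)/(-35267 + a(-7)*f(-2*(-2) - 2)) = (-10648 + 5745)/(-35267 + (2*(-2*(-2) - 2))/(9 - 7)) = -4903/(-35267 + (2*(4 - 2))/2) = -4903/(-35267 + (2*2)/2) = -4903/(-35267 + (1/2)*4) = -4903/(-35267 + 2) = -4903/(-35265) = -4903*(-1/35265) = 4903/35265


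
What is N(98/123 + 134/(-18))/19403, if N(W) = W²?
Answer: 6017209/2641931883 ≈ 0.0022776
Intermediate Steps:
N(98/123 + 134/(-18))/19403 = (98/123 + 134/(-18))²/19403 = (98*(1/123) + 134*(-1/18))²*(1/19403) = (98/123 - 67/9)²*(1/19403) = (-2453/369)²*(1/19403) = (6017209/136161)*(1/19403) = 6017209/2641931883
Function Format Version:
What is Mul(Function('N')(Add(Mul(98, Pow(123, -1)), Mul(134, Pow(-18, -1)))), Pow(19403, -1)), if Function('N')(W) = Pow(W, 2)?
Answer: Rational(6017209, 2641931883) ≈ 0.0022776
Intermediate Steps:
Mul(Function('N')(Add(Mul(98, Pow(123, -1)), Mul(134, Pow(-18, -1)))), Pow(19403, -1)) = Mul(Pow(Add(Mul(98, Pow(123, -1)), Mul(134, Pow(-18, -1))), 2), Pow(19403, -1)) = Mul(Pow(Add(Mul(98, Rational(1, 123)), Mul(134, Rational(-1, 18))), 2), Rational(1, 19403)) = Mul(Pow(Add(Rational(98, 123), Rational(-67, 9)), 2), Rational(1, 19403)) = Mul(Pow(Rational(-2453, 369), 2), Rational(1, 19403)) = Mul(Rational(6017209, 136161), Rational(1, 19403)) = Rational(6017209, 2641931883)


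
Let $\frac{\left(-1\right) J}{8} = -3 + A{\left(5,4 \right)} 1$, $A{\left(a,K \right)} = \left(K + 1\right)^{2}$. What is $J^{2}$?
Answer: $30976$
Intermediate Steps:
$A{\left(a,K \right)} = \left(1 + K\right)^{2}$
$J = -176$ ($J = - 8 \left(-3 + \left(1 + 4\right)^{2} \cdot 1\right) = - 8 \left(-3 + 5^{2} \cdot 1\right) = - 8 \left(-3 + 25 \cdot 1\right) = - 8 \left(-3 + 25\right) = \left(-8\right) 22 = -176$)
$J^{2} = \left(-176\right)^{2} = 30976$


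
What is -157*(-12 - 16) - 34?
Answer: 4362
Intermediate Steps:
-157*(-12 - 16) - 34 = -157*(-28) - 34 = 4396 - 34 = 4362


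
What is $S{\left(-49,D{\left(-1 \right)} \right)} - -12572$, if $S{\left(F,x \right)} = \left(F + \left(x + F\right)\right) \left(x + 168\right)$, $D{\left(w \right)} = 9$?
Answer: $-3181$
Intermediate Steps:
$S{\left(F,x \right)} = \left(168 + x\right) \left(x + 2 F\right)$ ($S{\left(F,x \right)} = \left(F + \left(F + x\right)\right) \left(168 + x\right) = \left(x + 2 F\right) \left(168 + x\right) = \left(168 + x\right) \left(x + 2 F\right)$)
$S{\left(-49,D{\left(-1 \right)} \right)} - -12572 = \left(9^{2} + 168 \cdot 9 + 336 \left(-49\right) + 2 \left(-49\right) 9\right) - -12572 = \left(81 + 1512 - 16464 - 882\right) + 12572 = -15753 + 12572 = -3181$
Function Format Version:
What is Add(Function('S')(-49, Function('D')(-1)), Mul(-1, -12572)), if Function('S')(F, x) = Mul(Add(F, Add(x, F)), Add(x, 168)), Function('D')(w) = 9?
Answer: -3181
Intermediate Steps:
Function('S')(F, x) = Mul(Add(168, x), Add(x, Mul(2, F))) (Function('S')(F, x) = Mul(Add(F, Add(F, x)), Add(168, x)) = Mul(Add(x, Mul(2, F)), Add(168, x)) = Mul(Add(168, x), Add(x, Mul(2, F))))
Add(Function('S')(-49, Function('D')(-1)), Mul(-1, -12572)) = Add(Add(Pow(9, 2), Mul(168, 9), Mul(336, -49), Mul(2, -49, 9)), Mul(-1, -12572)) = Add(Add(81, 1512, -16464, -882), 12572) = Add(-15753, 12572) = -3181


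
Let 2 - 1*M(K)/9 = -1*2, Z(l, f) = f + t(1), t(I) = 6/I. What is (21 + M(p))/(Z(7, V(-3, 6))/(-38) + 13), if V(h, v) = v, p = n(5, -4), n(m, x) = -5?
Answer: 1083/241 ≈ 4.4938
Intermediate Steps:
p = -5
Z(l, f) = 6 + f (Z(l, f) = f + 6/1 = f + 6*1 = f + 6 = 6 + f)
M(K) = 36 (M(K) = 18 - (-9)*2 = 18 - 9*(-2) = 18 + 18 = 36)
(21 + M(p))/(Z(7, V(-3, 6))/(-38) + 13) = (21 + 36)/((6 + 6)/(-38) + 13) = 57/(12*(-1/38) + 13) = 57/(-6/19 + 13) = 57/(241/19) = (19/241)*57 = 1083/241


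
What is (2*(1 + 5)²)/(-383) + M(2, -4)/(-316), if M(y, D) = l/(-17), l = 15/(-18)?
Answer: -2322619/12344856 ≈ -0.18814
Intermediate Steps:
l = -⅚ (l = 15*(-1/18) = -⅚ ≈ -0.83333)
M(y, D) = 5/102 (M(y, D) = -⅚/(-17) = -⅚*(-1/17) = 5/102)
(2*(1 + 5)²)/(-383) + M(2, -4)/(-316) = (2*(1 + 5)²)/(-383) + (5/102)/(-316) = (2*6²)*(-1/383) + (5/102)*(-1/316) = (2*36)*(-1/383) - 5/32232 = 72*(-1/383) - 5/32232 = -72/383 - 5/32232 = -2322619/12344856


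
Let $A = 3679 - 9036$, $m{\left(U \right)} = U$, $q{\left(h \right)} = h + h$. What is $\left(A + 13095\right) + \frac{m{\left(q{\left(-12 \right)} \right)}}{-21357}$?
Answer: $\frac{55086830}{7119} \approx 7738.0$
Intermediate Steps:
$q{\left(h \right)} = 2 h$
$A = -5357$
$\left(A + 13095\right) + \frac{m{\left(q{\left(-12 \right)} \right)}}{-21357} = \left(-5357 + 13095\right) + \frac{2 \left(-12\right)}{-21357} = 7738 - - \frac{8}{7119} = 7738 + \frac{8}{7119} = \frac{55086830}{7119}$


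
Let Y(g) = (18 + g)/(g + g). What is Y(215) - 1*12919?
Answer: -5554937/430 ≈ -12918.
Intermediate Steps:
Y(g) = (18 + g)/(2*g) (Y(g) = (18 + g)/((2*g)) = (18 + g)*(1/(2*g)) = (18 + g)/(2*g))
Y(215) - 1*12919 = (1/2)*(18 + 215)/215 - 1*12919 = (1/2)*(1/215)*233 - 12919 = 233/430 - 12919 = -5554937/430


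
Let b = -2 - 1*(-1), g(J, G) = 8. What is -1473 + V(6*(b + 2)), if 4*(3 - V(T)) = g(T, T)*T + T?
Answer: -2967/2 ≈ -1483.5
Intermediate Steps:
b = -1 (b = -2 + 1 = -1)
V(T) = 3 - 9*T/4 (V(T) = 3 - (8*T + T)/4 = 3 - 9*T/4)
-1473 + V(6*(b + 2)) = -1473 + (3 - 27*(-1 + 2)/2) = -1473 + (3 - 27/2) = -1473 - 21/2 = -2967/2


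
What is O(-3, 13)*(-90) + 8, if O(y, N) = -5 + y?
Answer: 728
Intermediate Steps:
O(-3, 13)*(-90) + 8 = (-5 - 3)*(-90) + 8 = -8*(-90) + 8 = 720 + 8 = 728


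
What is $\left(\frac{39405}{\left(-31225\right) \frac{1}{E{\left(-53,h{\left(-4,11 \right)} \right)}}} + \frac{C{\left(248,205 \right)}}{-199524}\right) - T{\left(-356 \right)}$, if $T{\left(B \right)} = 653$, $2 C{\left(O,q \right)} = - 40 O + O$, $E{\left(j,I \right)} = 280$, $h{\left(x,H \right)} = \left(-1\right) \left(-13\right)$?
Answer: $- \frac{1607578588}{1597471} \approx -1006.3$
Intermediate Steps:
$h{\left(x,H \right)} = 13$
$C{\left(O,q \right)} = - \frac{39 O}{2}$ ($C{\left(O,q \right)} = \frac{- 40 O + O}{2} = \frac{\left(-39\right) O}{2} = - \frac{39 O}{2}$)
$\left(\frac{39405}{\left(-31225\right) \frac{1}{E{\left(-53,h{\left(-4,11 \right)} \right)}}} + \frac{C{\left(248,205 \right)}}{-199524}\right) - T{\left(-356 \right)} = \left(\frac{39405}{\left(-31225\right) \frac{1}{280}} + \frac{\left(- \frac{39}{2}\right) 248}{-199524}\right) - 653 = \left(\frac{39405}{\left(-31225\right) \frac{1}{280}} - - \frac{31}{1279}\right) - 653 = \left(\frac{39405}{- \frac{6245}{56}} + \frac{31}{1279}\right) - 653 = \left(39405 \left(- \frac{56}{6245}\right) + \frac{31}{1279}\right) - 653 = \left(- \frac{441336}{1249} + \frac{31}{1279}\right) - 653 = - \frac{564430025}{1597471} - 653 = - \frac{1607578588}{1597471}$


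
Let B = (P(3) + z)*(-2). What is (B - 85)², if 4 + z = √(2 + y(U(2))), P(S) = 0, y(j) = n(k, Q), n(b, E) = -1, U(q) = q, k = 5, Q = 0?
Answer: 6241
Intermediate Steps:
y(j) = -1
z = -3 (z = -4 + √(2 - 1) = -4 + √1 = -4 + 1 = -3)
B = 6 (B = (0 - 3)*(-2) = -3*(-2) = 6)
(B - 85)² = (6 - 85)² = (-79)² = 6241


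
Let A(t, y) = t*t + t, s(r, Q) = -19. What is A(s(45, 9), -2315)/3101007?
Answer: 114/1033669 ≈ 0.00011029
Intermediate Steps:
A(t, y) = t + t**2 (A(t, y) = t**2 + t = t + t**2)
A(s(45, 9), -2315)/3101007 = -19*(1 - 19)/3101007 = -19*(-18)*(1/3101007) = 342*(1/3101007) = 114/1033669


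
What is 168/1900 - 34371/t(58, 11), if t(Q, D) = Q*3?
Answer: -5439639/27550 ≈ -197.45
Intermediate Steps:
t(Q, D) = 3*Q
168/1900 - 34371/t(58, 11) = 168/1900 - 34371/(3*58) = 168*(1/1900) - 34371/174 = 42/475 - 34371*1/174 = 42/475 - 11457/58 = -5439639/27550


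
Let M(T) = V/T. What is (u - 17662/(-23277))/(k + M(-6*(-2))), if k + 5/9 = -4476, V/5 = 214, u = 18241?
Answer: -2547680514/612751507 ≈ -4.1578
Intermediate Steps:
V = 1070 (V = 5*214 = 1070)
M(T) = 1070/T
k = -40289/9 (k = -5/9 - 4476 = -40289/9 ≈ -4476.6)
(u - 17662/(-23277))/(k + M(-6*(-2))) = (18241 - 17662/(-23277))/(-40289/9 + 1070/((-6*(-2)))) = (18241 - 17662*(-1/23277))/(-40289/9 + 1070/12) = (18241 + 17662/23277)/(-40289/9 + 1070*(1/12)) = 424613419/(23277*(-40289/9 + 535/6)) = 424613419/(23277*(-78973/18)) = (424613419/23277)*(-18/78973) = -2547680514/612751507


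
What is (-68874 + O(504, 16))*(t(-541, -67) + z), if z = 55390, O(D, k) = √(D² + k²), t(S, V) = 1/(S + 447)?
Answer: -179301715983/47 + 20826636*√3973/47 ≈ -3.7870e+9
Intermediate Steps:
t(S, V) = 1/(447 + S)
(-68874 + O(504, 16))*(t(-541, -67) + z) = (-68874 + √(504² + 16²))*(1/(447 - 541) + 55390) = (-68874 + √(254016 + 256))*(1/(-94) + 55390) = (-68874 + √254272)*(-1/94 + 55390) = (-68874 + 8*√3973)*(5206659/94) = -179301715983/47 + 20826636*√3973/47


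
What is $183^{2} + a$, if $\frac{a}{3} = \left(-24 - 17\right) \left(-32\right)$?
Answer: $37425$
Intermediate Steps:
$a = 3936$ ($a = 3 \left(-24 - 17\right) \left(-32\right) = 3 \left(\left(-41\right) \left(-32\right)\right) = 3 \cdot 1312 = 3936$)
$183^{2} + a = 183^{2} + 3936 = 33489 + 3936 = 37425$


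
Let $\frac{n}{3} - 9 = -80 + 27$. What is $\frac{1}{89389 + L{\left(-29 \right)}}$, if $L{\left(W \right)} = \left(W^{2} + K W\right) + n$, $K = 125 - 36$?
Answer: $\frac{1}{87517} \approx 1.1426 \cdot 10^{-5}$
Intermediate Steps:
$n = -132$ ($n = 27 + 3 \left(-80 + 27\right) = 27 + 3 \left(-53\right) = 27 - 159 = -132$)
$K = 89$
$L{\left(W \right)} = -132 + W^{2} + 89 W$ ($L{\left(W \right)} = \left(W^{2} + 89 W\right) - 132 = -132 + W^{2} + 89 W$)
$\frac{1}{89389 + L{\left(-29 \right)}} = \frac{1}{89389 + \left(-132 + \left(-29\right)^{2} + 89 \left(-29\right)\right)} = \frac{1}{89389 - 1872} = \frac{1}{87517}$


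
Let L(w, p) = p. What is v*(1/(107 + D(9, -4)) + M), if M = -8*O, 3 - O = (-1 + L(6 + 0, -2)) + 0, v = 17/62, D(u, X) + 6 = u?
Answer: -89743/6820 ≈ -13.159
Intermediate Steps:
D(u, X) = -6 + u
v = 17/62 (v = 17*(1/62) = 17/62 ≈ 0.27419)
O = 6 (O = 3 - ((-1 - 2) + 0) = 3 - (-3 + 0) = 3 - 1*(-3) = 3 + 3 = 6)
M = -48 (M = -8*6 = -48)
v*(1/(107 + D(9, -4)) + M) = 17*(1/(107 + (-6 + 9)) - 48)/62 = 17*(1/(107 + 3) - 48)/62 = 17*(1/110 - 48)/62 = (17/62)*(-5279/110) = -89743/6820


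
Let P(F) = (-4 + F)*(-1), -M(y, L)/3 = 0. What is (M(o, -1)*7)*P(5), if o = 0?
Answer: 0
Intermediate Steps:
M(y, L) = 0 (M(y, L) = -3*0 = 0)
P(F) = 4 - F
(M(o, -1)*7)*P(5) = (0*7)*(4 - 1*5) = 0*(4 - 5) = 0*(-1) = 0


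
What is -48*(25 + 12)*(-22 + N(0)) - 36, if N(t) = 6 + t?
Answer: 28380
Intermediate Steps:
-48*(25 + 12)*(-22 + N(0)) - 36 = -48*(25 + 12)*(-22 + (6 + 0)) - 36 = -1776*(-22 + 6) - 36 = -1776*(-16) - 36 = -48*(-592) - 36 = 28416 - 36 = 28380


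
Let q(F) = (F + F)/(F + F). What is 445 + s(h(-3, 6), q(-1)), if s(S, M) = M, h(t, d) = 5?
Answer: 446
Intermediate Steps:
q(F) = 1 (q(F) = (2*F)/((2*F)) = (2*F)*(1/(2*F)) = 1)
445 + s(h(-3, 6), q(-1)) = 445 + 1 = 446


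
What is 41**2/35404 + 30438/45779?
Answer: 1154581451/1620759716 ≈ 0.71237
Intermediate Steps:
41**2/35404 + 30438/45779 = 1681*(1/35404) + 30438*(1/45779) = 1681/35404 + 30438/45779 = 1154581451/1620759716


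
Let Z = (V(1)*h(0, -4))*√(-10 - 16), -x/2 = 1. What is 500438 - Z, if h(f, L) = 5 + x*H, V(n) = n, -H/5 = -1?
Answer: 500438 + 5*I*√26 ≈ 5.0044e+5 + 25.495*I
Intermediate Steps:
H = 5 (H = -5*(-1) = 5)
x = -2 (x = -2*1 = -2)
h(f, L) = -5 (h(f, L) = 5 - 2*5 = 5 - 10 = -5)
Z = -5*I*√26 (Z = (1*(-5))*√(-10 - 16) = -5*I*√26 ≈ -25.495*I)
500438 - Z = 500438 - (-5)*I*√26 = 500438 + 5*I*√26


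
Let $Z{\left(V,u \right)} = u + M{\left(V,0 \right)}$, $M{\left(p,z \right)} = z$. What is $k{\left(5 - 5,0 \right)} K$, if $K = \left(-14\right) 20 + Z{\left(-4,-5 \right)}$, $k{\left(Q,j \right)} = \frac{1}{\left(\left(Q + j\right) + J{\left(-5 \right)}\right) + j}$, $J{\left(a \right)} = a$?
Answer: $57$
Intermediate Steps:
$k{\left(Q,j \right)} = \frac{1}{-5 + Q + 2 j}$ ($k{\left(Q,j \right)} = \frac{1}{\left(\left(Q + j\right) - 5\right) + j} = \frac{1}{\left(-5 + Q + j\right) + j} = \frac{1}{-5 + Q + 2 j}$)
$Z{\left(V,u \right)} = u$ ($Z{\left(V,u \right)} = u + 0 = u$)
$K = -285$ ($K = \left(-14\right) 20 - 5 = -280 - 5 = -285$)
$k{\left(5 - 5,0 \right)} K = \frac{1}{-5 + \left(5 - 5\right) + 2 \cdot 0} \left(-285\right) = \frac{1}{-5 + \left(5 - 5\right) + 0} \left(-285\right) = \frac{1}{-5 + 0 + 0} \left(-285\right) = \frac{1}{-5} \left(-285\right) = \left(- \frac{1}{5}\right) \left(-285\right) = 57$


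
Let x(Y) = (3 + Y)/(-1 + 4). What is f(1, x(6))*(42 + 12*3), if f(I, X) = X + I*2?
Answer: 390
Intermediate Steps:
x(Y) = 1 + Y/3 (x(Y) = (3 + Y)/3 = (3 + Y)*(⅓) = 1 + Y/3)
f(I, X) = X + 2*I
f(1, x(6))*(42 + 12*3) = ((1 + (⅓)*6) + 2*1)*(42 + 12*3) = ((1 + 2) + 2)*(42 + 36) = (3 + 2)*78 = 5*78 = 390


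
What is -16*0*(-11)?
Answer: 0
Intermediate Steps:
-16*0*(-11) = 0*(-11) = 0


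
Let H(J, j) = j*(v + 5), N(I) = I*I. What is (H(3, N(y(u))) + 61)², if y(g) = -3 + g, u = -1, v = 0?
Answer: 19881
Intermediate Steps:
N(I) = I²
H(J, j) = 5*j (H(J, j) = j*(0 + 5) = j*5 = 5*j)
(H(3, N(y(u))) + 61)² = (5*(-3 - 1)² + 61)² = (5*(-4)² + 61)² = (5*16 + 61)² = (80 + 61)² = 141² = 19881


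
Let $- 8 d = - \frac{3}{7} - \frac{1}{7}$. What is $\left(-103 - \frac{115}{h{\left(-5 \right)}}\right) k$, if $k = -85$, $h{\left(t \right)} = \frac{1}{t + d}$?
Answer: $- \frac{551905}{14} \approx -39422.0$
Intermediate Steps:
$d = \frac{1}{14}$ ($d = - \frac{- \frac{3}{7} - \frac{1}{7}}{8} = \left(- \frac{1}{8}\right) \left(- \frac{4}{7}\right) = \frac{1}{14} \approx 0.071429$)
$h{\left(t \right)} = \frac{1}{\frac{1}{14} + t}$ ($h{\left(t \right)} = \frac{1}{t + \frac{1}{14}} = \frac{1}{\frac{1}{14} + t}$)
$\left(-103 - \frac{115}{h{\left(-5 \right)}}\right) k = \left(-103 - \frac{115}{14 \frac{1}{1 + 14 \left(-5\right)}}\right) \left(-85\right) = \left(-103 - \frac{115}{14 \frac{1}{1 - 70}}\right) \left(-85\right) = \left(-103 - \frac{115}{14 \frac{1}{-69}}\right) \left(-85\right) = \left(-103 - \frac{115}{14 \left(- \frac{1}{69}\right)}\right) \left(-85\right) = \left(-103 - \frac{115}{- \frac{14}{69}}\right) \left(-85\right) = \left(-103 - - \frac{7935}{14}\right) \left(-85\right) = \left(-103 + \frac{7935}{14}\right) \left(-85\right) = \frac{6493}{14} \left(-85\right) = - \frac{551905}{14}$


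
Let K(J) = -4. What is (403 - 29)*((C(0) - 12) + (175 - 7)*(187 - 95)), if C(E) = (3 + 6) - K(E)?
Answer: 5780918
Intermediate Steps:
C(E) = 13 (C(E) = (3 + 6) - 1*(-4) = 9 + 4 = 13)
(403 - 29)*((C(0) - 12) + (175 - 7)*(187 - 95)) = (403 - 29)*((13 - 12) + (175 - 7)*(187 - 95)) = 374*(1 + 168*92) = 374*(1 + 15456) = 374*15457 = 5780918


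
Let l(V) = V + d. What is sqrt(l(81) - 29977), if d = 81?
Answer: I*sqrt(29815) ≈ 172.67*I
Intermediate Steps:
l(V) = 81 + V (l(V) = V + 81 = 81 + V)
sqrt(l(81) - 29977) = sqrt((81 + 81) - 29977) = sqrt(162 - 29977) = sqrt(-29815) = I*sqrt(29815)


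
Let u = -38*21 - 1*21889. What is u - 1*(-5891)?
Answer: -16796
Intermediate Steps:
u = -22687 (u = -798 - 21889 = -22687)
u - 1*(-5891) = -22687 - 1*(-5891) = -22687 + 5891 = -16796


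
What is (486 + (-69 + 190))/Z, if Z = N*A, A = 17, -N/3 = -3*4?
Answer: 607/612 ≈ 0.99183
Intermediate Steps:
N = 36 (N = -(-9)*4 = -3*(-12) = 36)
Z = 612 (Z = 36*17 = 612)
(486 + (-69 + 190))/Z = (486 + (-69 + 190))/612 = (486 + 121)*(1/612) = 607*(1/612) = 607/612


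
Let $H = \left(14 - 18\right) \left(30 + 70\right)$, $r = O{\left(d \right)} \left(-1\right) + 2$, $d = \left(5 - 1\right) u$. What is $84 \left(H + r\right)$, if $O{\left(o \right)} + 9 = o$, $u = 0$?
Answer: $-32676$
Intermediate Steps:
$d = 0$ ($d = \left(5 - 1\right) 0 = 4 \cdot 0 = 0$)
$O{\left(o \right)} = -9 + o$
$r = 11$ ($r = \left(-9 + 0\right) \left(-1\right) + 2 = \left(-9\right) \left(-1\right) + 2 = 9 + 2 = 11$)
$H = -400$ ($H = \left(-4\right) 100 = -400$)
$84 \left(H + r\right) = 84 \left(-400 + 11\right) = 84 \left(-389\right) = -32676$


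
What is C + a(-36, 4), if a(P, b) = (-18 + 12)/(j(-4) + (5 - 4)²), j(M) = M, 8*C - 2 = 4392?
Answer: 2205/4 ≈ 551.25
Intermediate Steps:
C = 2197/4 (C = ¼ + (⅛)*4392 = ¼ + 549 = 2197/4 ≈ 549.25)
a(P, b) = 2 (a(P, b) = (-18 + 12)/(-4 + (5 - 4)²) = -6/(-4 + 1²) = -6/(-4 + 1) = -6/(-3) = -6*(-⅓) = 2)
C + a(-36, 4) = 2197/4 + 2 = 2205/4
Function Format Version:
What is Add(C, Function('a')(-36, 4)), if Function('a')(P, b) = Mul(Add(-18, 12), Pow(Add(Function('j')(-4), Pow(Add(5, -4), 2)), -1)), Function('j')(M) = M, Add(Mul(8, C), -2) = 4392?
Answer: Rational(2205, 4) ≈ 551.25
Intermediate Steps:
C = Rational(2197, 4) (C = Add(Rational(1, 4), Mul(Rational(1, 8), 4392)) = Add(Rational(1, 4), 549) = Rational(2197, 4) ≈ 549.25)
Function('a')(P, b) = 2 (Function('a')(P, b) = Mul(Add(-18, 12), Pow(Add(-4, Pow(Add(5, -4), 2)), -1)) = Mul(-6, Pow(Add(-4, Pow(1, 2)), -1)) = Mul(-6, Pow(Add(-4, 1), -1)) = Mul(-6, Pow(-3, -1)) = Mul(-6, Rational(-1, 3)) = 2)
Add(C, Function('a')(-36, 4)) = Add(Rational(2197, 4), 2) = Rational(2205, 4)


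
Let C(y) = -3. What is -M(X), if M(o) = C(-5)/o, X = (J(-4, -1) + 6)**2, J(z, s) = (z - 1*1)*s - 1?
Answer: 3/100 ≈ 0.030000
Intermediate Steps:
J(z, s) = -1 + s*(-1 + z) (J(z, s) = (z - 1)*s - 1 = (-1 + z)*s - 1 = s*(-1 + z) - 1 = -1 + s*(-1 + z))
X = 100 (X = ((-1 - 1*(-1) - 1*(-4)) + 6)**2 = ((-1 + 1 + 4) + 6)**2 = (4 + 6)**2 = 10**2 = 100)
M(o) = -3/o
-M(X) = -(-3)/100 = -1*(-3/100) = 3/100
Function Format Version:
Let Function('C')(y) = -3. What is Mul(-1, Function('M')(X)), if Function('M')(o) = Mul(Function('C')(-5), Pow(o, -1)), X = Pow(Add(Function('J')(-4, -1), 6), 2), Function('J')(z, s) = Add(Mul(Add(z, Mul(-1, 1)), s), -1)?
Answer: Rational(3, 100) ≈ 0.030000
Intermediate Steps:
Function('J')(z, s) = Add(-1, Mul(s, Add(-1, z))) (Function('J')(z, s) = Add(Mul(Add(z, -1), s), -1) = Add(Mul(Add(-1, z), s), -1) = Add(Mul(s, Add(-1, z)), -1) = Add(-1, Mul(s, Add(-1, z))))
X = 100 (X = Pow(Add(Add(-1, Mul(-1, -1), Mul(-1, -4)), 6), 2) = Pow(Add(Add(-1, 1, 4), 6), 2) = Pow(Add(4, 6), 2) = Pow(10, 2) = 100)
Function('M')(o) = Mul(-3, Pow(o, -1))
Mul(-1, Function('M')(X)) = Mul(-1, Mul(-3, Pow(100, -1))) = Mul(-1, Mul(-3, Rational(1, 100))) = Mul(-1, Rational(-3, 100)) = Rational(3, 100)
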